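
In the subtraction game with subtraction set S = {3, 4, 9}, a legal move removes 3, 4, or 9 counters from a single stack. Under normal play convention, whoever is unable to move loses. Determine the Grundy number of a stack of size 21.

G(0) = 0
G(1) = mex{} = 0
G(2) = mex{} = 0
G(3) = mex{0} = 1
G(4) = mex{0,0} = 1
G(5) = mex{0,0} = 1
G(6) = mex{1,0} = 2
G(7) = mex{1,1} = 0
G(8) = mex{1,1} = 0
G(9) = mex{2,1,0} = 3
G(10) = mex{0,2,0} = 1
G(11) = mex{0,0,0} = 1
G(12) = mex{3,0,1} = 2
G(13) = mex{1,3,1} = 0
G(14) = mex{1,1,1} = 0
G(15) = mex{2,1,2} = 0
G(16) = mex{0,2,0} = 1
G(17) = mex{0,0,0} = 1
G(18) = mex{0,0,3} = 1
G(19) = mex{1,0,1} = 2
G(20) = mex{1,1,1} = 0
G(21) = mex{1,1,2} = 0

0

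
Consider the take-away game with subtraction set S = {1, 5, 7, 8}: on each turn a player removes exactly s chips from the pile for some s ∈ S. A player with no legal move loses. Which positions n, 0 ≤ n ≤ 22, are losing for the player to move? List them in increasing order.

n :  0  1  2  3  4  5  6  7  8  9 10 11 12 13 14 15 16 17 18 19 20 21 22
G :  0  1  0  1  0  1  0  1  2  3  2  3  2  3  2  0  1  0  1  0  1  0  1
P-positions are exactly the n with G(n) = 0.

0, 2, 4, 6, 15, 17, 19, 21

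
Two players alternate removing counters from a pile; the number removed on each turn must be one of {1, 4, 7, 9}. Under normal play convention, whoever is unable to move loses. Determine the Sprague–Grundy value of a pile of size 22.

n :  0  1  2  3  4  5  6  7  8  9 10 11 12 13 14 15 16 17 18 19 20 21 22
G :  0  1  0  1  2  0  1  2  0  1  0  1  2  0  1  2  0  1  0  1  2  0  1

1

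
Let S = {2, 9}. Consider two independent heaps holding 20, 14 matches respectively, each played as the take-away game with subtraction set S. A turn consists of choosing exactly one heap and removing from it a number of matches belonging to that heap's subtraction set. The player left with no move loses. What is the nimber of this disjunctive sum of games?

All heaps use S = {2, 9}:
G(0) = 0
G(1) = mex{} = 0
G(2) = mex{0} = 1
G(3) = mex{0} = 1
G(4) = mex{1} = 0
G(5) = mex{1} = 0
G(6) = mex{0} = 1
G(7) = mex{0} = 1
G(8) = mex{1} = 0
G(9) = mex{1,0} = 2
G(10) = mex{0,0} = 1
G(11) = mex{2,1} = 0
G(12) = mex{1,1} = 0
G(13) = mex{0,0} = 1
G(14) = mex{0,0} = 1
G(15) = mex{1,1} = 0
G(16) = mex{1,1} = 0
G(17) = mex{0,0} = 1
G(18) = mex{0,2} = 1
G(19) = mex{1,1} = 0
G(20) = mex{1,0} = 2
Heap A: G(20) = 2.
Heap B: G(14) = 1.
Combined Grundy value = 2 ⊕ 1 = 3.

3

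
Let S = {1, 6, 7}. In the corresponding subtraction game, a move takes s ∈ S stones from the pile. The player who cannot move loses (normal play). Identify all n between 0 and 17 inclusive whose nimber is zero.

0, 2, 4, 12, 14, 16

n :  0  1  2  3  4  5  6  7  8  9 10 11 12 13 14 15 16 17
G :  0  1  0  1  0  1  2  3  2  3  2  3  0  1  0  1  0  1
P-positions are exactly the n with G(n) = 0.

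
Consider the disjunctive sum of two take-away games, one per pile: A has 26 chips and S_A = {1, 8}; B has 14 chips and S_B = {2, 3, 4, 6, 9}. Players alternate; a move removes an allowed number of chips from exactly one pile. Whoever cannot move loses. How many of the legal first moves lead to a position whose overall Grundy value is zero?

2

Pile A, S = {1, 8}:
G(0) = 0
G(1) = mex{0} = 1
G(2) = mex{1} = 0
G(3) = mex{0} = 1
G(4) = mex{1} = 0
G(5) = mex{0} = 1
G(6) = mex{1} = 0
G(7) = mex{0} = 1
G(8) = mex{1,0} = 2
G(9) = mex{2,1} = 0
G(10) = mex{0,0} = 1
G(11) = mex{1,1} = 0
G(12) = mex{0,0} = 1
G(13) = mex{1,1} = 0
G(14) = mex{0,0} = 1
G(15) = mex{1,1} = 0
G(16) = mex{0,2} = 1
G(17) = mex{1,0} = 2
G(18) = mex{2,1} = 0
G(19) = mex{0,0} = 1
G(20) = mex{1,1} = 0
G(21) = mex{0,0} = 1
G(22) = mex{1,1} = 0
G(23) = mex{0,0} = 1
G(24) = mex{1,1} = 0
G(25) = mex{0,2} = 1
G(26) = mex{1,0} = 2
G_A(26) = 2.
Pile B, S = {2, 3, 4, 6, 9}:
n :  0  1  2  3  4  5  6  7  8  9 10 11 12 13 14
G :  0  0  1  1  2  2  3  3  0  4  1  5  2  0  3
G_B(14) = 3.
Combined Grundy value = 2 ⊕ 3 = 1.
A winning move leaves total XOR = 0, i.e. changes one component's Grundy value g to g ⊕ X where X is the current total.
Pile A: need g' = 2⊕1 = 3. Options: 26−1→G=1, 26−8→G=0. Hits: 0.
Pile B: need g' = 3⊕1 = 2. Options: 14−2→G=2, 14−3→G=5, 14−4→G=1, 14−6→G=0, 14−9→G=2. Hits: 2.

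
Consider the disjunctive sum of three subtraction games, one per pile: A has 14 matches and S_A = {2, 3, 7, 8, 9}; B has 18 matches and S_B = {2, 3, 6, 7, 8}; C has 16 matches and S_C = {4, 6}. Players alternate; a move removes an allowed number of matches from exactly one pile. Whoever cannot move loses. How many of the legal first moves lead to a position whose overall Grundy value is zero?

4

Pile A, S = {2, 3, 7, 8, 9}:
G(0) = 0
G(1) = mex{} = 0
G(2) = mex{0} = 1
G(3) = mex{0,0} = 1
G(4) = mex{1,0} = 2
G(5) = mex{1,1} = 0
G(6) = mex{2,1} = 0
G(7) = mex{0,2,0} = 1
G(8) = mex{0,0,0,0} = 1
G(9) = mex{1,0,1,0,0} = 2
G(10) = mex{1,1,1,1,0} = 2
G(11) = mex{2,1,2,1,1} = 0
G(12) = mex{2,2,0,2,1} = 3
G(13) = mex{0,2,0,0,2} = 1
G(14) = mex{3,0,1,0,0} = 2
G_A(14) = 2.
Pile B, S = {2, 3, 6, 7, 8}:
G(0) = 0
G(1) = mex{} = 0
G(2) = mex{0} = 1
G(3) = mex{0,0} = 1
G(4) = mex{1,0} = 2
G(5) = mex{1,1} = 0
G(6) = mex{2,1,0} = 3
G(7) = mex{0,2,0,0} = 1
G(8) = mex{3,0,1,0,0} = 2
G(9) = mex{1,3,1,1,0} = 2
G(10) = mex{2,1,2,1,1} = 0
G(11) = mex{2,2,0,2,1} = 3
G(12) = mex{0,2,3,0,2} = 1
G(13) = mex{3,0,1,3,0} = 2
G(14) = mex{1,3,2,1,3} = 0
G(15) = mex{2,1,2,2,1} = 0
G(16) = mex{0,2,0,2,2} = 1
G(17) = mex{0,0,3,0,2} = 1
G(18) = mex{1,0,1,3,0} = 2
G_B(18) = 2.
Pile C, S = {4, 6}:
n :  0  1  2  3  4  5  6  7  8  9 10 11 12 13 14 15 16
G :  0  0  0  0  1  1  1  1  2  2  0  0  0  0  1  1  1
G_C(16) = 1.
Combined Grundy value = 2 ⊕ 2 ⊕ 1 = 1.
A winning move leaves total XOR = 0, i.e. changes one component's Grundy value g to g ⊕ X where X is the current total.
Pile A: need g' = 2⊕1 = 3. Options: 14−2→G=3, 14−3→G=0, 14−7→G=1, 14−8→G=0, 14−9→G=0. Hits: 1.
Pile B: need g' = 2⊕1 = 3. Options: 18−2→G=1, 18−3→G=0, 18−6→G=1, 18−7→G=3, 18−8→G=0. Hits: 1.
Pile C: need g' = 1⊕1 = 0. Options: 16−4→G=0, 16−6→G=0. Hits: 2.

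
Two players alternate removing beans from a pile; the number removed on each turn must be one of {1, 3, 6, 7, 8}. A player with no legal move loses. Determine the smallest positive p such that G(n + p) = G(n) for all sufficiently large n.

G(0) = 0
G(1) = mex{0} = 1
G(2) = mex{1} = 0
G(3) = mex{0,0} = 1
G(4) = mex{1,1} = 0
G(5) = mex{0,0} = 1
G(6) = mex{1,1,0} = 2
G(7) = mex{2,0,1,0} = 3
G(8) = mex{3,1,0,1,0} = 2
G(9) = mex{2,2,1,0,1} = 3
G(10) = mex{3,3,0,1,0} = 2
G(11) = mex{2,2,1,0,1} = 3
G(12) = mex{3,3,2,1,0} = 4
G(13) = mex{4,2,3,2,1} = 0
G(14) = mex{0,3,2,3,2} = 1
G(15) = mex{1,4,3,2,3} = 0
G(16) = mex{0,0,2,3,2} = 1
G(17) = mex{1,1,3,2,3} = 0
G(18) = mex{0,0,4,3,2} = 1
G(19) = mex{1,1,0,4,3} = 2
G(20) = mex{2,0,1,0,4} = 3
G(21) = mex{3,1,0,1,0} = 2
G(22) = mex{2,2,1,0,1} = 3
G(23) = mex{3,3,0,1,0} = 2
G(24) = mex{2,2,1,0,1} = 3
G(25) = mex{3,3,2,1,0} = 4
G(26) = mex{4,2,3,2,1} = 0
G(27) = mex{0,3,2,3,2} = 1
G(n+13) = G(n) holds for n = 0,…,7 (a full window of length max(S) = 8), so the sequence is purely periodic with period 13.

13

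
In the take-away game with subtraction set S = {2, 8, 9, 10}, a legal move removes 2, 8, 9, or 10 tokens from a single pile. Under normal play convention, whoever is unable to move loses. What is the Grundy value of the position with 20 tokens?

0

n :  0  1  2  3  4  5  6  7  8  9 10 11 12 13 14 15 16 17 18 19 20
G :  0  0  1  1  0  0  1  1  2  2  3  3  2  2  3  3  0  0  1  1  0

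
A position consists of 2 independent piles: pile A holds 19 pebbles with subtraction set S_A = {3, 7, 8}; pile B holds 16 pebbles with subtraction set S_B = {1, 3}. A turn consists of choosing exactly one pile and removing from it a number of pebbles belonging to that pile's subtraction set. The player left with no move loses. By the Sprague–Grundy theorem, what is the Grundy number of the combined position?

Pile A, S = {3, 7, 8}:
n :  0  1  2  3  4  5  6  7  8  9 10 11 12 13 14 15 16 17 18 19
G :  0  0  0  1  1  1  0  2  2  1  3  0  0  2  1  1  0  0  2  1
G_A(19) = 1.
Pile B, S = {1, 3}:
G(0) = 0
G(1) = mex{0} = 1
G(2) = mex{1} = 0
G(3) = mex{0,0} = 1
G(4) = mex{1,1} = 0
G(5) = mex{0,0} = 1
G(6) = mex{1,1} = 0
G(7) = mex{0,0} = 1
G(8) = mex{1,1} = 0
G(9) = mex{0,0} = 1
G(10) = mex{1,1} = 0
G(11) = mex{0,0} = 1
G(12) = mex{1,1} = 0
G(13) = mex{0,0} = 1
G(14) = mex{1,1} = 0
G(15) = mex{0,0} = 1
G(16) = mex{1,1} = 0
G_B(16) = 0.
Combined Grundy value = 1 ⊕ 0 = 1.

1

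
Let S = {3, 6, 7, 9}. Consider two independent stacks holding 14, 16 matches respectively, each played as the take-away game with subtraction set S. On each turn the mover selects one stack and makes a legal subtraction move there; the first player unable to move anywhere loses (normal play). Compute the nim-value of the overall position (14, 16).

All stacks use S = {3, 6, 7, 9}:
n :  0  1  2  3  4  5  6  7  8  9 10 11 12 13 14 15 16
G :  0  0  0  1  1  1  2  2  2  3  3  3  0  0  0  1  1
Stack A: G(14) = 0.
Stack B: G(16) = 1.
Combined Grundy value = 0 ⊕ 1 = 1.

1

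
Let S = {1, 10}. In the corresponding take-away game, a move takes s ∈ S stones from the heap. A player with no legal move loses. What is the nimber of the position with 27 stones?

n :  0  1  2  3  4  5  6  7  8  9 10 11 12 13 14 15 16 17 18 19 20 21 22 23 24 25 26 27
G :  0  1  0  1  0  1  0  1  0  1  2  0  1  0  1  0  1  0  1  0  1  2  0  1  0  1  0  1

1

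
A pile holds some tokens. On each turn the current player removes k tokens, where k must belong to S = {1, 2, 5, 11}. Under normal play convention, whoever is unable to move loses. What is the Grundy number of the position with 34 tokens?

G(0) = 0
G(1) = mex{0} = 1
G(2) = mex{1,0} = 2
G(3) = mex{2,1} = 0
G(4) = mex{0,2} = 1
G(5) = mex{1,0,0} = 2
G(6) = mex{2,1,1} = 0
G(7) = mex{0,2,2} = 1
G(8) = mex{1,0,0} = 2
G(9) = mex{2,1,1} = 0
G(10) = mex{0,2,2} = 1
G(11) = mex{1,0,0,0} = 2
G(12) = mex{2,1,1,1} = 0
G(13) = mex{0,2,2,2} = 1
G(14) = mex{1,0,0,0} = 2
G(15) = mex{2,1,1,1} = 0
G(16) = mex{0,2,2,2} = 1
G(17) = mex{1,0,0,0} = 2
G(18) = mex{2,1,1,1} = 0
G(19) = mex{0,2,2,2} = 1
G(20) = mex{1,0,0,0} = 2
G(21) = mex{2,1,1,1} = 0
G(22) = mex{0,2,2,2} = 1
G(23) = mex{1,0,0,0} = 2
G(24) = mex{2,1,1,1} = 0
G(25) = mex{0,2,2,2} = 1
G(26) = mex{1,0,0,0} = 2
G(27) = mex{2,1,1,1} = 0
G(28) = mex{0,2,2,2} = 1
G(29) = mex{1,0,0,0} = 2
G(30) = mex{2,1,1,1} = 0
G(31) = mex{0,2,2,2} = 1
G(32) = mex{1,0,0,0} = 2
G(33) = mex{2,1,1,1} = 0
G(34) = mex{0,2,2,2} = 1

1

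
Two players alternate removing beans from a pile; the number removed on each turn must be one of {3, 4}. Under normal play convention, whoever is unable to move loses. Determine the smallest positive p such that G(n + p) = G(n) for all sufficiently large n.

7

G(0) = 0
G(1) = mex{} = 0
G(2) = mex{} = 0
G(3) = mex{0} = 1
G(4) = mex{0,0} = 1
G(5) = mex{0,0} = 1
G(6) = mex{1,0} = 2
G(7) = mex{1,1} = 0
G(8) = mex{1,1} = 0
G(9) = mex{2,1} = 0
G(10) = mex{0,2} = 1
G(11) = mex{0,0} = 1
G(12) = mex{0,0} = 1
G(13) = mex{1,0} = 2
G(14) = mex{1,1} = 0
G(15) = mex{1,1} = 0
G(n+7) = G(n) holds for n = 0,…,3 (a full window of length max(S) = 4), so the sequence is purely periodic with period 7.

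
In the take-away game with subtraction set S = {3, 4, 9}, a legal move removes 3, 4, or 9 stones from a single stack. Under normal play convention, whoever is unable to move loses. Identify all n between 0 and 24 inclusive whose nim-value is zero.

G(0) = 0
G(1) = mex{} = 0
G(2) = mex{} = 0
G(3) = mex{0} = 1
G(4) = mex{0,0} = 1
G(5) = mex{0,0} = 1
G(6) = mex{1,0} = 2
G(7) = mex{1,1} = 0
G(8) = mex{1,1} = 0
G(9) = mex{2,1,0} = 3
G(10) = mex{0,2,0} = 1
G(11) = mex{0,0,0} = 1
G(12) = mex{3,0,1} = 2
G(13) = mex{1,3,1} = 0
G(14) = mex{1,1,1} = 0
G(15) = mex{2,1,2} = 0
G(16) = mex{0,2,0} = 1
G(17) = mex{0,0,0} = 1
G(18) = mex{0,0,3} = 1
G(19) = mex{1,0,1} = 2
G(20) = mex{1,1,1} = 0
G(21) = mex{1,1,2} = 0
G(22) = mex{2,1,0} = 3
G(23) = mex{0,2,0} = 1
G(24) = mex{0,0,0} = 1
P-positions are exactly the n with G(n) = 0.

0, 1, 2, 7, 8, 13, 14, 15, 20, 21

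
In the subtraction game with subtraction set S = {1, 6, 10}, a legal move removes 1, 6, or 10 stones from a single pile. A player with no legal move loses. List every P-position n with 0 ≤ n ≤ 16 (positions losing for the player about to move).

G(0) = 0
G(1) = mex{0} = 1
G(2) = mex{1} = 0
G(3) = mex{0} = 1
G(4) = mex{1} = 0
G(5) = mex{0} = 1
G(6) = mex{1,0} = 2
G(7) = mex{2,1} = 0
G(8) = mex{0,0} = 1
G(9) = mex{1,1} = 0
G(10) = mex{0,0,0} = 1
G(11) = mex{1,1,1} = 0
G(12) = mex{0,2,0} = 1
G(13) = mex{1,0,1} = 2
G(14) = mex{2,1,0} = 3
G(15) = mex{3,0,1} = 2
G(16) = mex{2,1,2} = 0
P-positions are exactly the n with G(n) = 0.

0, 2, 4, 7, 9, 11, 16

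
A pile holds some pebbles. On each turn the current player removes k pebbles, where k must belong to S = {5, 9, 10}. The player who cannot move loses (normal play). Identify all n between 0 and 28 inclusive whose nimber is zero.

G(0) = 0
G(1) = mex{} = 0
G(2) = mex{} = 0
G(3) = mex{} = 0
G(4) = mex{} = 0
G(5) = mex{0} = 1
G(6) = mex{0} = 1
G(7) = mex{0} = 1
G(8) = mex{0} = 1
G(9) = mex{0,0} = 1
G(10) = mex{1,0,0} = 2
G(11) = mex{1,0,0} = 2
G(12) = mex{1,0,0} = 2
G(13) = mex{1,0,0} = 2
G(14) = mex{1,1,0} = 2
G(15) = mex{2,1,1} = 0
G(16) = mex{2,1,1} = 0
G(17) = mex{2,1,1} = 0
G(18) = mex{2,1,1} = 0
G(19) = mex{2,2,1} = 0
G(20) = mex{0,2,2} = 1
G(21) = mex{0,2,2} = 1
G(22) = mex{0,2,2} = 1
G(23) = mex{0,2,2} = 1
G(24) = mex{0,0,2} = 1
G(25) = mex{1,0,0} = 2
G(26) = mex{1,0,0} = 2
G(27) = mex{1,0,0} = 2
G(28) = mex{1,0,0} = 2
P-positions are exactly the n with G(n) = 0.

0, 1, 2, 3, 4, 15, 16, 17, 18, 19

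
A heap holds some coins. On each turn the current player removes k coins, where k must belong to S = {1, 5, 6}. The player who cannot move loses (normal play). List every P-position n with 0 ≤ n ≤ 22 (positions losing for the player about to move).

0, 2, 4, 11, 13, 15, 22

G(0) = 0
G(1) = mex{0} = 1
G(2) = mex{1} = 0
G(3) = mex{0} = 1
G(4) = mex{1} = 0
G(5) = mex{0,0} = 1
G(6) = mex{1,1,0} = 2
G(7) = mex{2,0,1} = 3
G(8) = mex{3,1,0} = 2
G(9) = mex{2,0,1} = 3
G(10) = mex{3,1,0} = 2
G(11) = mex{2,2,1} = 0
G(12) = mex{0,3,2} = 1
G(13) = mex{1,2,3} = 0
G(14) = mex{0,3,2} = 1
G(15) = mex{1,2,3} = 0
G(16) = mex{0,0,2} = 1
G(17) = mex{1,1,0} = 2
G(18) = mex{2,0,1} = 3
G(19) = mex{3,1,0} = 2
G(20) = mex{2,0,1} = 3
G(21) = mex{3,1,0} = 2
G(22) = mex{2,2,1} = 0
P-positions are exactly the n with G(n) = 0.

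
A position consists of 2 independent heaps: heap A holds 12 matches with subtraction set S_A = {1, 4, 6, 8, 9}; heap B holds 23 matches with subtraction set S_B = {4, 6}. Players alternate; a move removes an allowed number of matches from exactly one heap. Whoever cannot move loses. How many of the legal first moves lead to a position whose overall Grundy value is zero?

Heap A, S = {1, 4, 6, 8, 9}:
G(0) = 0
G(1) = mex{0} = 1
G(2) = mex{1} = 0
G(3) = mex{0} = 1
G(4) = mex{1,0} = 2
G(5) = mex{2,1} = 0
G(6) = mex{0,0,0} = 1
G(7) = mex{1,1,1} = 0
G(8) = mex{0,2,0,0} = 1
G(9) = mex{1,0,1,1,0} = 2
G(10) = mex{2,1,2,0,1} = 3
G(11) = mex{3,0,0,1,0} = 2
G(12) = mex{2,1,1,2,1} = 0
G_A(12) = 0.
Heap B, S = {4, 6}:
G(0) = 0
G(1) = mex{} = 0
G(2) = mex{} = 0
G(3) = mex{} = 0
G(4) = mex{0} = 1
G(5) = mex{0} = 1
G(6) = mex{0,0} = 1
G(7) = mex{0,0} = 1
G(8) = mex{1,0} = 2
G(9) = mex{1,0} = 2
G(10) = mex{1,1} = 0
G(11) = mex{1,1} = 0
G(12) = mex{2,1} = 0
G(13) = mex{2,1} = 0
G(14) = mex{0,2} = 1
G(15) = mex{0,2} = 1
G(16) = mex{0,0} = 1
G(17) = mex{0,0} = 1
G(18) = mex{1,0} = 2
G(19) = mex{1,0} = 2
G(20) = mex{1,1} = 0
G(21) = mex{1,1} = 0
G(22) = mex{2,1} = 0
G(23) = mex{2,1} = 0
G_B(23) = 0.
Combined Grundy value = 0 ⊕ 0 = 0.
A winning move leaves total XOR = 0, i.e. changes one component's Grundy value g to g ⊕ X where X is the current total.
Heap A: target g' = 0⊕0 = 0, but every legal move changes the Grundy value (mex property), so 0 moves.
Heap B: target g' = 0⊕0 = 0, but every legal move changes the Grundy value (mex property), so 0 moves.

0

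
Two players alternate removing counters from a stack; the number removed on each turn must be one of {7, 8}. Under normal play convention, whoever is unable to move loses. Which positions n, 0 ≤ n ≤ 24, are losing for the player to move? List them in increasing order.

0, 1, 2, 3, 4, 5, 6, 15, 16, 17, 18, 19, 20, 21

G(0) = 0
G(1) = mex{} = 0
G(2) = mex{} = 0
G(3) = mex{} = 0
G(4) = mex{} = 0
G(5) = mex{} = 0
G(6) = mex{} = 0
G(7) = mex{0} = 1
G(8) = mex{0,0} = 1
G(9) = mex{0,0} = 1
G(10) = mex{0,0} = 1
G(11) = mex{0,0} = 1
G(12) = mex{0,0} = 1
G(13) = mex{0,0} = 1
G(14) = mex{1,0} = 2
G(15) = mex{1,1} = 0
G(16) = mex{1,1} = 0
G(17) = mex{1,1} = 0
G(18) = mex{1,1} = 0
G(19) = mex{1,1} = 0
G(20) = mex{1,1} = 0
G(21) = mex{2,1} = 0
G(22) = mex{0,2} = 1
G(23) = mex{0,0} = 1
G(24) = mex{0,0} = 1
P-positions are exactly the n with G(n) = 0.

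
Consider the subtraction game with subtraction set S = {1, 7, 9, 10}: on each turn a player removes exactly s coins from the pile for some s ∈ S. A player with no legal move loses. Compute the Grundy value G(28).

G(0) = 0
G(1) = mex{0} = 1
G(2) = mex{1} = 0
G(3) = mex{0} = 1
G(4) = mex{1} = 0
G(5) = mex{0} = 1
G(6) = mex{1} = 0
G(7) = mex{0,0} = 1
G(8) = mex{1,1} = 0
G(9) = mex{0,0,0} = 1
G(10) = mex{1,1,1,0} = 2
G(11) = mex{2,0,0,1} = 3
G(12) = mex{3,1,1,0} = 2
G(13) = mex{2,0,0,1} = 3
G(14) = mex{3,1,1,0} = 2
G(15) = mex{2,0,0,1} = 3
G(16) = mex{3,1,1,0} = 2
G(17) = mex{2,2,0,1} = 3
G(18) = mex{3,3,1,0} = 2
G(19) = mex{2,2,2,1} = 0
G(20) = mex{0,3,3,2} = 1
G(21) = mex{1,2,2,3} = 0
G(22) = mex{0,3,3,2} = 1
G(23) = mex{1,2,2,3} = 0
G(24) = mex{0,3,3,2} = 1
G(25) = mex{1,2,2,3} = 0
G(26) = mex{0,0,3,2} = 1
G(27) = mex{1,1,2,3} = 0
G(28) = mex{0,0,0,2} = 1

1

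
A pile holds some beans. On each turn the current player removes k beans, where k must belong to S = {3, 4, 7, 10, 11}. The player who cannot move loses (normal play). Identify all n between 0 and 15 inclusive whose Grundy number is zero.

G(0) = 0
G(1) = mex{} = 0
G(2) = mex{} = 0
G(3) = mex{0} = 1
G(4) = mex{0,0} = 1
G(5) = mex{0,0} = 1
G(6) = mex{1,0} = 2
G(7) = mex{1,1,0} = 2
G(8) = mex{1,1,0} = 2
G(9) = mex{2,1,0} = 3
G(10) = mex{2,2,1,0} = 3
G(11) = mex{2,2,1,0,0} = 3
G(12) = mex{3,2,1,0,0} = 4
G(13) = mex{3,3,2,1,0} = 4
G(14) = mex{3,3,2,1,1} = 0
G(15) = mex{4,3,2,1,1} = 0
P-positions are exactly the n with G(n) = 0.

0, 1, 2, 14, 15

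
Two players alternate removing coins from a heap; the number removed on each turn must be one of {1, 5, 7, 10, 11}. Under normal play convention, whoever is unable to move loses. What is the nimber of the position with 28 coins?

0

n :  0  1  2  3  4  5  6  7  8  9 10 11 12 13 14 15 16 17 18 19 20 21 22 23 24 25 26 27 28
G :  0  1  0  1  0  1  0  1  0  1  2  3  2  3  2  3  2  3  2  3  0  1  0  1  0  1  0  1  0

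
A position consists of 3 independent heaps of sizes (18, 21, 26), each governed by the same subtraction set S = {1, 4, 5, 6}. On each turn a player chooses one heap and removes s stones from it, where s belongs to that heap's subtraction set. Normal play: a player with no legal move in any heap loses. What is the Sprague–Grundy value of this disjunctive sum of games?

5

All heaps use S = {1, 4, 5, 6}:
G(0) = 0
G(1) = mex{0} = 1
G(2) = mex{1} = 0
G(3) = mex{0} = 1
G(4) = mex{1,0} = 2
G(5) = mex{2,1,0} = 3
G(6) = mex{3,0,1,0} = 2
G(7) = mex{2,1,0,1} = 3
G(8) = mex{3,2,1,0} = 4
G(9) = mex{4,3,2,1} = 0
G(10) = mex{0,2,3,2} = 1
G(11) = mex{1,3,2,3} = 0
G(12) = mex{0,4,3,2} = 1
G(13) = mex{1,0,4,3} = 2
G(14) = mex{2,1,0,4} = 3
G(15) = mex{3,0,1,0} = 2
G(16) = mex{2,1,0,1} = 3
G(17) = mex{3,2,1,0} = 4
G(18) = mex{4,3,2,1} = 0
G(19) = mex{0,2,3,2} = 1
G(20) = mex{1,3,2,3} = 0
G(21) = mex{0,4,3,2} = 1
G(22) = mex{1,0,4,3} = 2
G(23) = mex{2,1,0,4} = 3
G(24) = mex{3,0,1,0} = 2
G(25) = mex{2,1,0,1} = 3
G(26) = mex{3,2,1,0} = 4
Heap A: G(18) = 0.
Heap B: G(21) = 1.
Heap C: G(26) = 4.
Combined Grundy value = 0 ⊕ 1 ⊕ 4 = 5.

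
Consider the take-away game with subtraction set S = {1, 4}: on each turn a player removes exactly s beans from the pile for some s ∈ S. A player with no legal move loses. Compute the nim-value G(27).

0

G(0) = 0
G(1) = mex{0} = 1
G(2) = mex{1} = 0
G(3) = mex{0} = 1
G(4) = mex{1,0} = 2
G(5) = mex{2,1} = 0
G(6) = mex{0,0} = 1
G(7) = mex{1,1} = 0
G(8) = mex{0,2} = 1
G(9) = mex{1,0} = 2
G(10) = mex{2,1} = 0
G(11) = mex{0,0} = 1
G(12) = mex{1,1} = 0
G(13) = mex{0,2} = 1
G(14) = mex{1,0} = 2
G(15) = mex{2,1} = 0
G(16) = mex{0,0} = 1
G(17) = mex{1,1} = 0
G(18) = mex{0,2} = 1
G(19) = mex{1,0} = 2
G(20) = mex{2,1} = 0
G(21) = mex{0,0} = 1
G(22) = mex{1,1} = 0
G(23) = mex{0,2} = 1
G(24) = mex{1,0} = 2
G(25) = mex{2,1} = 0
G(26) = mex{0,0} = 1
G(27) = mex{1,1} = 0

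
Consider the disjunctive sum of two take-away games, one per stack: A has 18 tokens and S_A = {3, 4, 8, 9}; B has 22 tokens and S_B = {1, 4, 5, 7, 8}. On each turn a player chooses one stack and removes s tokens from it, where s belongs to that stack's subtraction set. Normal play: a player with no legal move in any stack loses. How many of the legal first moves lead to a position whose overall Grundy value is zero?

3

Stack A, S = {3, 4, 8, 9}:
G(0) = 0
G(1) = mex{} = 0
G(2) = mex{} = 0
G(3) = mex{0} = 1
G(4) = mex{0,0} = 1
G(5) = mex{0,0} = 1
G(6) = mex{1,0} = 2
G(7) = mex{1,1} = 0
G(8) = mex{1,1,0} = 2
G(9) = mex{2,1,0,0} = 3
G(10) = mex{0,2,0,0} = 1
G(11) = mex{2,0,1,0} = 3
G(12) = mex{3,2,1,1} = 0
G(13) = mex{1,3,1,1} = 0
G(14) = mex{3,1,2,1} = 0
G(15) = mex{0,3,0,2} = 1
G(16) = mex{0,0,2,0} = 1
G(17) = mex{0,0,3,2} = 1
G(18) = mex{1,0,1,3} = 2
G_A(18) = 2.
Stack B, S = {1, 4, 5, 7, 8}:
G(0) = 0
G(1) = mex{0} = 1
G(2) = mex{1} = 0
G(3) = mex{0} = 1
G(4) = mex{1,0} = 2
G(5) = mex{2,1,0} = 3
G(6) = mex{3,0,1} = 2
G(7) = mex{2,1,0,0} = 3
G(8) = mex{3,2,1,1,0} = 4
G(9) = mex{4,3,2,0,1} = 5
G(10) = mex{5,2,3,1,0} = 4
G(11) = mex{4,3,2,2,1} = 0
G(12) = mex{0,4,3,3,2} = 1
G(13) = mex{1,5,4,2,3} = 0
G(14) = mex{0,4,5,3,2} = 1
G(15) = mex{1,0,4,4,3} = 2
G(16) = mex{2,1,0,5,4} = 3
G(17) = mex{3,0,1,4,5} = 2
G(18) = mex{2,1,0,0,4} = 3
G(19) = mex{3,2,1,1,0} = 4
G(20) = mex{4,3,2,0,1} = 5
G(21) = mex{5,2,3,1,0} = 4
G(22) = mex{4,3,2,2,1} = 0
G_B(22) = 0.
Combined Grundy value = 2 ⊕ 0 = 2.
A winning move leaves total XOR = 0, i.e. changes one component's Grundy value g to g ⊕ X where X is the current total.
Stack A: need g' = 2⊕2 = 0. Options: 18−3→G=1, 18−4→G=0, 18−8→G=1, 18−9→G=3. Hits: 1.
Stack B: need g' = 0⊕2 = 2. Options: 22−1→G=4, 22−4→G=3, 22−5→G=2, 22−7→G=2, 22−8→G=1. Hits: 2.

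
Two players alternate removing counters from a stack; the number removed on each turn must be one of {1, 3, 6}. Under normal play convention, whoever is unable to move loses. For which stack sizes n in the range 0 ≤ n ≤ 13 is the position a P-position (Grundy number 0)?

G(0) = 0
G(1) = mex{0} = 1
G(2) = mex{1} = 0
G(3) = mex{0,0} = 1
G(4) = mex{1,1} = 0
G(5) = mex{0,0} = 1
G(6) = mex{1,1,0} = 2
G(7) = mex{2,0,1} = 3
G(8) = mex{3,1,0} = 2
G(9) = mex{2,2,1} = 0
G(10) = mex{0,3,0} = 1
G(11) = mex{1,2,1} = 0
G(12) = mex{0,0,2} = 1
G(13) = mex{1,1,3} = 0
P-positions are exactly the n with G(n) = 0.

0, 2, 4, 9, 11, 13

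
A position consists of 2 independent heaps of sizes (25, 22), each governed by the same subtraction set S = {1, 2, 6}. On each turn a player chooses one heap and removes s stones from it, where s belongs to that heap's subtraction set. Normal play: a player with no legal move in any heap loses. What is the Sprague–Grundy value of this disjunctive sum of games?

0

All heaps use S = {1, 2, 6}:
G(0) = 0
G(1) = mex{0} = 1
G(2) = mex{1,0} = 2
G(3) = mex{2,1} = 0
G(4) = mex{0,2} = 1
G(5) = mex{1,0} = 2
G(6) = mex{2,1,0} = 3
G(7) = mex{3,2,1} = 0
G(8) = mex{0,3,2} = 1
G(9) = mex{1,0,0} = 2
G(10) = mex{2,1,1} = 0
G(11) = mex{0,2,2} = 1
G(12) = mex{1,0,3} = 2
G(13) = mex{2,1,0} = 3
G(14) = mex{3,2,1} = 0
G(15) = mex{0,3,2} = 1
G(16) = mex{1,0,0} = 2
G(17) = mex{2,1,1} = 0
G(18) = mex{0,2,2} = 1
G(19) = mex{1,0,3} = 2
G(20) = mex{2,1,0} = 3
G(21) = mex{3,2,1} = 0
G(22) = mex{0,3,2} = 1
G(23) = mex{1,0,0} = 2
G(24) = mex{2,1,1} = 0
G(25) = mex{0,2,2} = 1
Heap A: G(25) = 1.
Heap B: G(22) = 1.
Combined Grundy value = 1 ⊕ 1 = 0.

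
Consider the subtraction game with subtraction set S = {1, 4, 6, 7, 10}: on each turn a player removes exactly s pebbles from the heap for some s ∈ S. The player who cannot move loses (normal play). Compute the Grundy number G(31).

5

n :  0  1  2  3  4  5  6  7  8  9 10 11 12 13 14 15 16 17 18 19 20 21 22 23 24 25 26 27 28 29 30 31
G :  0  1  0  1  2  0  1  2  3  2  3  4  2  0  1  5  0  1  0  1  2  0  1  2  3  2  3  4  2  0  1  5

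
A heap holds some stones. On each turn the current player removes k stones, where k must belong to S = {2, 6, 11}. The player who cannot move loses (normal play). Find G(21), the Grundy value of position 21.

G(0) = 0
G(1) = mex{} = 0
G(2) = mex{0} = 1
G(3) = mex{0} = 1
G(4) = mex{1} = 0
G(5) = mex{1} = 0
G(6) = mex{0,0} = 1
G(7) = mex{0,0} = 1
G(8) = mex{1,1} = 0
G(9) = mex{1,1} = 0
G(10) = mex{0,0} = 1
G(11) = mex{0,0,0} = 1
G(12) = mex{1,1,0} = 2
G(13) = mex{1,1,1} = 0
G(14) = mex{2,0,1} = 3
G(15) = mex{0,0,0} = 1
G(16) = mex{3,1,0} = 2
G(17) = mex{1,1,1} = 0
G(18) = mex{2,2,1} = 0
G(19) = mex{0,0,0} = 1
G(20) = mex{0,3,0} = 1
G(21) = mex{1,1,1} = 0

0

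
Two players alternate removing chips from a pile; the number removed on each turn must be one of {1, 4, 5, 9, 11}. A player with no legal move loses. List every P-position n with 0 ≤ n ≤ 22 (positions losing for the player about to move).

n :  0  1  2  3  4  5  6  7  8  9 10 11 12 13 14 15 16 17 18 19 20 21 22
G :  0  1  0  1  2  3  2  3  0  1  0  1  2  3  2  3  0  1  0  1  2  3  2
P-positions are exactly the n with G(n) = 0.

0, 2, 8, 10, 16, 18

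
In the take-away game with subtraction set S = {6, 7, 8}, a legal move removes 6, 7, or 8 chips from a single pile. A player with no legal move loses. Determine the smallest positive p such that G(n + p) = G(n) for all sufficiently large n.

14

n :  0  1  2  3  4  5  6  7  8  9 10 11 12 13 14 15 16 17 18 19 20 21 22 23 24 25 26 27 28 29
G :  0  0  0  0  0  0  1  1  1  1  1  1  2  2  0  0  0  0  0  0  1  1  1  1  1  1  2  2  0  0
G(n+14) = G(n) holds for n = 0,…,7 (a full window of length max(S) = 8), so the sequence is purely periodic with period 14.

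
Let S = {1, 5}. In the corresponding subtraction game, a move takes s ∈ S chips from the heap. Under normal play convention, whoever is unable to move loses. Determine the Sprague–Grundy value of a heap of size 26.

0

n :  0  1  2  3  4  5  6  7  8  9 10 11 12 13 14 15 16 17 18 19 20 21 22 23 24 25 26
G :  0  1  0  1  0  1  0  1  0  1  0  1  0  1  0  1  0  1  0  1  0  1  0  1  0  1  0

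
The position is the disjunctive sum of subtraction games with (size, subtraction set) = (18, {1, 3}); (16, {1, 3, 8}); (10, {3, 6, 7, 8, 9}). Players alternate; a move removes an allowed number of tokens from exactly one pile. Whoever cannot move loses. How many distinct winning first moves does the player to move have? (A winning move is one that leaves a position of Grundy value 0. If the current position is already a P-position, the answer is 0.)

Pile A, S = {1, 3}:
n :  0  1  2  3  4  5  6  7  8  9 10 11 12 13 14 15 16 17 18
G :  0  1  0  1  0  1  0  1  0  1  0  1  0  1  0  1  0  1  0
G_A(18) = 0.
Pile B, S = {1, 3, 8}:
n :  0  1  2  3  4  5  6  7  8  9 10 11 12 13 14 15 16
G :  0  1  0  1  0  1  0  1  2  3  2  0  1  0  1  0  1
G_B(16) = 1.
Pile C, S = {3, 6, 7, 8, 9}:
G(0) = 0
G(1) = mex{} = 0
G(2) = mex{} = 0
G(3) = mex{0} = 1
G(4) = mex{0} = 1
G(5) = mex{0} = 1
G(6) = mex{1,0} = 2
G(7) = mex{1,0,0} = 2
G(8) = mex{1,0,0,0} = 2
G(9) = mex{2,1,0,0,0} = 3
G(10) = mex{2,1,1,0,0} = 3
G_C(10) = 3.
Combined Grundy value = 0 ⊕ 1 ⊕ 3 = 2.
A winning move leaves total XOR = 0, i.e. changes one component's Grundy value g to g ⊕ X where X is the current total.
Pile A: need g' = 0⊕2 = 2. Options: 18−1→G=1, 18−3→G=1. Hits: 0.
Pile B: need g' = 1⊕2 = 3. Options: 16−1→G=0, 16−3→G=0, 16−8→G=2. Hits: 0.
Pile C: need g' = 3⊕2 = 1. Options: 10−3→G=2, 10−6→G=1, 10−7→G=1, 10−8→G=0, 10−9→G=0. Hits: 2.

2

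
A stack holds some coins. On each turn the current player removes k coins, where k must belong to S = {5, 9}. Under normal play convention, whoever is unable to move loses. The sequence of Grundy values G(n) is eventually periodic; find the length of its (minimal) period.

14

G(0) = 0
G(1) = mex{} = 0
G(2) = mex{} = 0
G(3) = mex{} = 0
G(4) = mex{} = 0
G(5) = mex{0} = 1
G(6) = mex{0} = 1
G(7) = mex{0} = 1
G(8) = mex{0} = 1
G(9) = mex{0,0} = 1
G(10) = mex{1,0} = 2
G(11) = mex{1,0} = 2
G(12) = mex{1,0} = 2
G(13) = mex{1,0} = 2
G(14) = mex{1,1} = 0
G(15) = mex{2,1} = 0
G(16) = mex{2,1} = 0
G(17) = mex{2,1} = 0
G(18) = mex{2,1} = 0
G(19) = mex{0,2} = 1
G(20) = mex{0,2} = 1
G(21) = mex{0,2} = 1
G(22) = mex{0,2} = 1
G(23) = mex{0,0} = 1
G(24) = mex{1,0} = 2
G(25) = mex{1,0} = 2
G(26) = mex{1,0} = 2
G(27) = mex{1,0} = 2
G(28) = mex{1,1} = 0
G(29) = mex{2,1} = 0
G(n+14) = G(n) holds for n = 0,…,8 (a full window of length max(S) = 9), so the sequence is purely periodic with period 14.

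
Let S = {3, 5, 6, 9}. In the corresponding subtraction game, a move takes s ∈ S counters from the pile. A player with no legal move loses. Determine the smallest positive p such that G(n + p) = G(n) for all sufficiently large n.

12

G(0) = 0
G(1) = mex{} = 0
G(2) = mex{} = 0
G(3) = mex{0} = 1
G(4) = mex{0} = 1
G(5) = mex{0,0} = 1
G(6) = mex{1,0,0} = 2
G(7) = mex{1,0,0} = 2
G(8) = mex{1,1,0} = 2
G(9) = mex{2,1,1,0} = 3
G(10) = mex{2,1,1,0} = 3
G(11) = mex{2,2,1,0} = 3
G(12) = mex{3,2,2,1} = 0
G(13) = mex{3,2,2,1} = 0
G(14) = mex{3,3,2,1} = 0
G(15) = mex{0,3,3,2} = 1
G(16) = mex{0,3,3,2} = 1
G(17) = mex{0,0,3,2} = 1
G(18) = mex{1,0,0,3} = 2
G(19) = mex{1,0,0,3} = 2
G(20) = mex{1,1,0,3} = 2
G(21) = mex{2,1,1,0} = 3
G(22) = mex{2,1,1,0} = 3
G(23) = mex{2,2,1,0} = 3
G(24) = mex{3,2,2,1} = 0
G(25) = mex{3,2,2,1} = 0
G(n+12) = G(n) holds for n = 0,…,8 (a full window of length max(S) = 9), so the sequence is purely periodic with period 12.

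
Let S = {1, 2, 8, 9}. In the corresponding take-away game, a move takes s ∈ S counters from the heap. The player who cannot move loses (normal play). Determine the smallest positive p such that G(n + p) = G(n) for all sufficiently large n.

n :  0  1  2  3  4  5  6  7  8  9 10 11 12 13 14 15 16 17 18 19 20 21
G :  0  1  2  0  1  2  0  1  2  3  0  1  2  0  1  2  0  1  2  3  0  1
G(n+10) = G(n) holds for n = 0,…,8 (a full window of length max(S) = 9), so the sequence is purely periodic with period 10.

10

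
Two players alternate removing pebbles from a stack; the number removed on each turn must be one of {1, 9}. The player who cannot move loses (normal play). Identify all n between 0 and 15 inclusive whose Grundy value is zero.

G(0) = 0
G(1) = mex{0} = 1
G(2) = mex{1} = 0
G(3) = mex{0} = 1
G(4) = mex{1} = 0
G(5) = mex{0} = 1
G(6) = mex{1} = 0
G(7) = mex{0} = 1
G(8) = mex{1} = 0
G(9) = mex{0,0} = 1
G(10) = mex{1,1} = 0
G(11) = mex{0,0} = 1
G(12) = mex{1,1} = 0
G(13) = mex{0,0} = 1
G(14) = mex{1,1} = 0
G(15) = mex{0,0} = 1
P-positions are exactly the n with G(n) = 0.

0, 2, 4, 6, 8, 10, 12, 14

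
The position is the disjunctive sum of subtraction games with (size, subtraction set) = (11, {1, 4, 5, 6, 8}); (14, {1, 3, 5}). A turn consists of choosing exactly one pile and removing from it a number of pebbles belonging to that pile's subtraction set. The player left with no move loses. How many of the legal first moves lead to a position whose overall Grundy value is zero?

0

Pile A, S = {1, 4, 5, 6, 8}:
G(0) = 0
G(1) = mex{0} = 1
G(2) = mex{1} = 0
G(3) = mex{0} = 1
G(4) = mex{1,0} = 2
G(5) = mex{2,1,0} = 3
G(6) = mex{3,0,1,0} = 2
G(7) = mex{2,1,0,1} = 3
G(8) = mex{3,2,1,0,0} = 4
G(9) = mex{4,3,2,1,1} = 0
G(10) = mex{0,2,3,2,0} = 1
G(11) = mex{1,3,2,3,1} = 0
G_A(11) = 0.
Pile B, S = {1, 3, 5}:
G(0) = 0
G(1) = mex{0} = 1
G(2) = mex{1} = 0
G(3) = mex{0,0} = 1
G(4) = mex{1,1} = 0
G(5) = mex{0,0,0} = 1
G(6) = mex{1,1,1} = 0
G(7) = mex{0,0,0} = 1
G(8) = mex{1,1,1} = 0
G(9) = mex{0,0,0} = 1
G(10) = mex{1,1,1} = 0
G(11) = mex{0,0,0} = 1
G(12) = mex{1,1,1} = 0
G(13) = mex{0,0,0} = 1
G(14) = mex{1,1,1} = 0
G_B(14) = 0.
Combined Grundy value = 0 ⊕ 0 = 0.
A winning move leaves total XOR = 0, i.e. changes one component's Grundy value g to g ⊕ X where X is the current total.
Pile A: target g' = 0⊕0 = 0, but every legal move changes the Grundy value (mex property), so 0 moves.
Pile B: target g' = 0⊕0 = 0, but every legal move changes the Grundy value (mex property), so 0 moves.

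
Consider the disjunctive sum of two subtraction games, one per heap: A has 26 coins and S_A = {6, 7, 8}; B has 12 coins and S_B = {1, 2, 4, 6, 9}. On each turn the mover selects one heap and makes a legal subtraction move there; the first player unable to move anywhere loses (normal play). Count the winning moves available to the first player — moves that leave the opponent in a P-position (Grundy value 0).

Heap A, S = {6, 7, 8}:
G(0) = 0
G(1) = mex{} = 0
G(2) = mex{} = 0
G(3) = mex{} = 0
G(4) = mex{} = 0
G(5) = mex{} = 0
G(6) = mex{0} = 1
G(7) = mex{0,0} = 1
G(8) = mex{0,0,0} = 1
G(9) = mex{0,0,0} = 1
G(10) = mex{0,0,0} = 1
G(11) = mex{0,0,0} = 1
G(12) = mex{1,0,0} = 2
G(13) = mex{1,1,0} = 2
G(14) = mex{1,1,1} = 0
G(15) = mex{1,1,1} = 0
G(16) = mex{1,1,1} = 0
G(17) = mex{1,1,1} = 0
G(18) = mex{2,1,1} = 0
G(19) = mex{2,2,1} = 0
G(20) = mex{0,2,2} = 1
G(21) = mex{0,0,2} = 1
G(22) = mex{0,0,0} = 1
G(23) = mex{0,0,0} = 1
G(24) = mex{0,0,0} = 1
G(25) = mex{0,0,0} = 1
G(26) = mex{1,0,0} = 2
G_A(26) = 2.
Heap B, S = {1, 2, 4, 6, 9}:
G(0) = 0
G(1) = mex{0} = 1
G(2) = mex{1,0} = 2
G(3) = mex{2,1} = 0
G(4) = mex{0,2,0} = 1
G(5) = mex{1,0,1} = 2
G(6) = mex{2,1,2,0} = 3
G(7) = mex{3,2,0,1} = 4
G(8) = mex{4,3,1,2} = 0
G(9) = mex{0,4,2,0,0} = 1
G(10) = mex{1,0,3,1,1} = 2
G(11) = mex{2,1,4,2,2} = 0
G(12) = mex{0,2,0,3,0} = 1
G_B(12) = 1.
Combined Grundy value = 2 ⊕ 1 = 3.
A winning move leaves total XOR = 0, i.e. changes one component's Grundy value g to g ⊕ X where X is the current total.
Heap A: need g' = 2⊕3 = 1. Options: 26−6→G=1, 26−7→G=0, 26−8→G=0. Hits: 1.
Heap B: need g' = 1⊕3 = 2. Options: 12−1→G=0, 12−2→G=2, 12−4→G=0, 12−6→G=3, 12−9→G=0. Hits: 1.

2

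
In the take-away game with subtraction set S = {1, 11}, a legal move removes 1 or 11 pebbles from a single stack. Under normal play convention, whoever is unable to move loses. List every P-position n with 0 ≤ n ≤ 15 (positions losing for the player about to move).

n :  0  1  2  3  4  5  6  7  8  9 10 11 12 13 14 15
G :  0  1  0  1  0  1  0  1  0  1  0  1  0  1  0  1
P-positions are exactly the n with G(n) = 0.

0, 2, 4, 6, 8, 10, 12, 14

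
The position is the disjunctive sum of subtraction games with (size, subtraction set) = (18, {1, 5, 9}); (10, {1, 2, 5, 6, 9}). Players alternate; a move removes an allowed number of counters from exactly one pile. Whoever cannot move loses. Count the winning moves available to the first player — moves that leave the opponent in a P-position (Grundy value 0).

Pile A, S = {1, 5, 9}:
G(0) = 0
G(1) = mex{0} = 1
G(2) = mex{1} = 0
G(3) = mex{0} = 1
G(4) = mex{1} = 0
G(5) = mex{0,0} = 1
G(6) = mex{1,1} = 0
G(7) = mex{0,0} = 1
G(8) = mex{1,1} = 0
G(9) = mex{0,0,0} = 1
G(10) = mex{1,1,1} = 0
G(11) = mex{0,0,0} = 1
G(12) = mex{1,1,1} = 0
G(13) = mex{0,0,0} = 1
G(14) = mex{1,1,1} = 0
G(15) = mex{0,0,0} = 1
G(16) = mex{1,1,1} = 0
G(17) = mex{0,0,0} = 1
G(18) = mex{1,1,1} = 0
G_A(18) = 0.
Pile B, S = {1, 2, 5, 6, 9}:
n :  0  1  2  3  4  5  6  7  8  9 10
G :  0  1  2  0  1  2  3  0  1  2  0
G_B(10) = 0.
Combined Grundy value = 0 ⊕ 0 = 0.
A winning move leaves total XOR = 0, i.e. changes one component's Grundy value g to g ⊕ X where X is the current total.
Pile A: target g' = 0⊕0 = 0, but every legal move changes the Grundy value (mex property), so 0 moves.
Pile B: target g' = 0⊕0 = 0, but every legal move changes the Grundy value (mex property), so 0 moves.

0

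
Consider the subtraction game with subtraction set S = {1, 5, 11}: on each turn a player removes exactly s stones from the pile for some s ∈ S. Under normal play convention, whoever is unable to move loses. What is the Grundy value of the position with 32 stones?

G(0) = 0
G(1) = mex{0} = 1
G(2) = mex{1} = 0
G(3) = mex{0} = 1
G(4) = mex{1} = 0
G(5) = mex{0,0} = 1
G(6) = mex{1,1} = 0
G(7) = mex{0,0} = 1
G(8) = mex{1,1} = 0
G(9) = mex{0,0} = 1
G(10) = mex{1,1} = 0
G(11) = mex{0,0,0} = 1
G(12) = mex{1,1,1} = 0
G(13) = mex{0,0,0} = 1
G(14) = mex{1,1,1} = 0
G(15) = mex{0,0,0} = 1
G(16) = mex{1,1,1} = 0
G(17) = mex{0,0,0} = 1
G(18) = mex{1,1,1} = 0
G(19) = mex{0,0,0} = 1
G(20) = mex{1,1,1} = 0
G(21) = mex{0,0,0} = 1
G(22) = mex{1,1,1} = 0
G(23) = mex{0,0,0} = 1
G(24) = mex{1,1,1} = 0
G(25) = mex{0,0,0} = 1
G(26) = mex{1,1,1} = 0
G(27) = mex{0,0,0} = 1
G(28) = mex{1,1,1} = 0
G(29) = mex{0,0,0} = 1
G(30) = mex{1,1,1} = 0
G(31) = mex{0,0,0} = 1
G(32) = mex{1,1,1} = 0

0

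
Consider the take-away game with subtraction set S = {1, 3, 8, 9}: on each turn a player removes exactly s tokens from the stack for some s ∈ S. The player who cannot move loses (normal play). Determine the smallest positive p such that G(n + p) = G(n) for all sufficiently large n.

16

n :  0  1  2  3  4  5  6  7  8  9 10 11 12 13 14 15 16 17 18 19 20 21 22 23 24 25 26 27 28 29 30 31 32 33
G :  0  1  0  1  0  1  0  1  2  3  2  3  2  3  2  3  0  1  0  1  0  1  0  1  2  3  2  3  2  3  2  3  0  1
G(n+16) = G(n) holds for n = 0,…,8 (a full window of length max(S) = 9), so the sequence is purely periodic with period 16.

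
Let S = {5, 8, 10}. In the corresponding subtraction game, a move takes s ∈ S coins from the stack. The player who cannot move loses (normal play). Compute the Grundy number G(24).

G(0) = 0
G(1) = mex{} = 0
G(2) = mex{} = 0
G(3) = mex{} = 0
G(4) = mex{} = 0
G(5) = mex{0} = 1
G(6) = mex{0} = 1
G(7) = mex{0} = 1
G(8) = mex{0,0} = 1
G(9) = mex{0,0} = 1
G(10) = mex{1,0,0} = 2
G(11) = mex{1,0,0} = 2
G(12) = mex{1,0,0} = 2
G(13) = mex{1,1,0} = 2
G(14) = mex{1,1,0} = 2
G(15) = mex{2,1,1} = 0
G(16) = mex{2,1,1} = 0
G(17) = mex{2,1,1} = 0
G(18) = mex{2,2,1} = 0
G(19) = mex{2,2,1} = 0
G(20) = mex{0,2,2} = 1
G(21) = mex{0,2,2} = 1
G(22) = mex{0,2,2} = 1
G(23) = mex{0,0,2} = 1
G(24) = mex{0,0,2} = 1

1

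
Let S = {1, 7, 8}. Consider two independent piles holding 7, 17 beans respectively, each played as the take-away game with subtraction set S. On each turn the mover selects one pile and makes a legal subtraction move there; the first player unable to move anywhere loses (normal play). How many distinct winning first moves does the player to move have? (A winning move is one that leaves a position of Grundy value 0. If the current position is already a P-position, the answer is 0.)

All piles use S = {1, 7, 8}:
n :  0  1  2  3  4  5  6  7  8  9 10 11 12 13 14 15 16 17
G :  0  1  0  1  0  1  0  1  2  3  2  3  2  3  2  0  1  0
Pile A: G(7) = 1.
Pile B: G(17) = 0.
Combined Grundy value = 1 ⊕ 0 = 1.
A winning move leaves total XOR = 0, i.e. changes one component's Grundy value g to g ⊕ X where X is the current total.
Pile A: need g' = 1⊕1 = 0. Options: 7−1→G=0, 7−7→G=0. Hits: 2.
Pile B: need g' = 0⊕1 = 1. Options: 17−1→G=1, 17−7→G=2, 17−8→G=3. Hits: 1.

3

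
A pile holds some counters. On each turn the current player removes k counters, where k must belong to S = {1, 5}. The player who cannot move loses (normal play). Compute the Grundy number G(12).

G(0) = 0
G(1) = mex{0} = 1
G(2) = mex{1} = 0
G(3) = mex{0} = 1
G(4) = mex{1} = 0
G(5) = mex{0,0} = 1
G(6) = mex{1,1} = 0
G(7) = mex{0,0} = 1
G(8) = mex{1,1} = 0
G(9) = mex{0,0} = 1
G(10) = mex{1,1} = 0
G(11) = mex{0,0} = 1
G(12) = mex{1,1} = 0

0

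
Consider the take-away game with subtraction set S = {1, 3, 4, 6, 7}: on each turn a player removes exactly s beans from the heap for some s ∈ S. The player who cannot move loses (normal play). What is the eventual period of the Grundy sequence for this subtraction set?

n :  0  1  2  3  4  5  6  7  8  9 10 11 12 13 14 15 16 17 18 19 20 21
G :  0  1  0  1  2  3  2  3  4  5  0  1  0  1  2  3  2  3  4  5  0  1
G(n+10) = G(n) holds for n = 0,…,6 (a full window of length max(S) = 7), so the sequence is purely periodic with period 10.

10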